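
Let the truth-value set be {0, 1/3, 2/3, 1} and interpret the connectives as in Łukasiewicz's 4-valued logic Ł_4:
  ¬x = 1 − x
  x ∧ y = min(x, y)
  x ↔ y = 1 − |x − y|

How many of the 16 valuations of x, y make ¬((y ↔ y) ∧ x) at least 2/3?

x = 0, y = 0 ↦ 1  ≥
x = 0, y = 1/3 ↦ 1  ≥
x = 0, y = 2/3 ↦ 1  ≥
x = 0, y = 1 ↦ 1  ≥
x = 1/3, y = 0 ↦ 2/3  ≥
x = 1/3, y = 1/3 ↦ 2/3  ≥
x = 1/3, y = 2/3 ↦ 2/3  ≥
x = 1/3, y = 1 ↦ 2/3  ≥
x = 2/3, y = 0 ↦ 1/3  <
x = 2/3, y = 1/3 ↦ 1/3  <
x = 2/3, y = 2/3 ↦ 1/3  <
x = 2/3, y = 1 ↦ 1/3  <
x = 1, y = 0 ↦ 0  <
x = 1, y = 1/3 ↦ 0  <
x = 1, y = 2/3 ↦ 0  <
x = 1, y = 1 ↦ 0  <
So 8 of the 16 assignments meet the threshold.

8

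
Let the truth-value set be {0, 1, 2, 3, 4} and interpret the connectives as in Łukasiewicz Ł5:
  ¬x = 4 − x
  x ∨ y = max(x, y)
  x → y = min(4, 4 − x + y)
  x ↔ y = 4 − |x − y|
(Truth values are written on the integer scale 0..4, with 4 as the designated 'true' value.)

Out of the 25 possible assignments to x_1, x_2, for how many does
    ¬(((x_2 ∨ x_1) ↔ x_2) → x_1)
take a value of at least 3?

9

value 4: 5 assignments (counts)
value 3: 4 assignments (counts)
value 2: 4 assignments
value 1: 3 assignments
value 0: 9 assignments
So 9 of the 25 assignments meet the threshold.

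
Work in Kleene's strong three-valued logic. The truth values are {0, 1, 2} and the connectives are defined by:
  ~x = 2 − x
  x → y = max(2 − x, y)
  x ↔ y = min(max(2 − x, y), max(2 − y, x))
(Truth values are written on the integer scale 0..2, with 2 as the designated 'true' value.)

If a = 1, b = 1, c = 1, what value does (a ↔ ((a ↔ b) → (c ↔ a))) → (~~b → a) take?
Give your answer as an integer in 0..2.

a ↔ b = 1 ↔ 1 = 1
c ↔ a = 1 ↔ 1 = 1
(a ↔ b) → (c ↔ a) = 1 → 1 = 1
a ↔ ((a ↔ b) → (c ↔ a)) = 1 ↔ 1 = 1
~b = ~1 = 1
~~b = ~1 = 1
~~b → a = 1 → 1 = 1
(a ↔ ((a ↔ b) → (c ↔ a))) → (~~b → a) = 1 → 1 = 1

1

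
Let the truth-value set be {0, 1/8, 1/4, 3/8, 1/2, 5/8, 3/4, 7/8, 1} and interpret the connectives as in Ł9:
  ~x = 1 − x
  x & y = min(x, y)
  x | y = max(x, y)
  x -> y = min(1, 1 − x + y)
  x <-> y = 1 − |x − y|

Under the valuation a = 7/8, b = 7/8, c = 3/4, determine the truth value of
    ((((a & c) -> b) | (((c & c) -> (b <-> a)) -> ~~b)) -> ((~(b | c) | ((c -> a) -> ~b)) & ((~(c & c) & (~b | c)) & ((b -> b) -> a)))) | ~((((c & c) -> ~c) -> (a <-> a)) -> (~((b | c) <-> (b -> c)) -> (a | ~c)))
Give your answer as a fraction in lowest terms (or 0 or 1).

a & c = 7/8 & 3/4 = 3/4
(a & c) -> b = 3/4 -> 7/8 = 1
c & c = 3/4 & 3/4 = 3/4
b <-> a = 7/8 <-> 7/8 = 1
(c & c) -> (b <-> a) = 3/4 -> 1 = 1
~b = ~7/8 = 1/8
~~b = ~1/8 = 7/8
((c & c) -> (b <-> a)) -> ~~b = 1 -> 7/8 = 7/8
((a & c) -> b) | (((c & c) -> (b <-> a)) -> ~~b) = 1 | 7/8 = 1
b | c = 7/8 | 3/4 = 7/8
~(b | c) = ~7/8 = 1/8
c -> a = 3/4 -> 7/8 = 1
~b = ~7/8 = 1/8
(c -> a) -> ~b = 1 -> 1/8 = 1/8
~(b | c) | ((c -> a) -> ~b) = 1/8 | 1/8 = 1/8
c & c = 3/4 & 3/4 = 3/4
~(c & c) = ~3/4 = 1/4
~b = ~7/8 = 1/8
~b | c = 1/8 | 3/4 = 3/4
~(c & c) & (~b | c) = 1/4 & 3/4 = 1/4
b -> b = 7/8 -> 7/8 = 1
(b -> b) -> a = 1 -> 7/8 = 7/8
(~(c & c) & (~b | c)) & ((b -> b) -> a) = 1/4 & 7/8 = 1/4
(~(b | c) | ((c -> a) -> ~b)) & ((~(c & c) & (~b | c)) & ((b -> b) -> a)) = 1/8 & 1/4 = 1/8
(((a & c) -> b) | (((c & c) -> (b <-> a)) -> ~~b)) -> ((~(b | c) | ((c -> a) -> ~b)) & ((~(c & c) & (~b | c)) & ((b -> b) -> a))) = 1 -> 1/8 = 1/8
c & c = 3/4 & 3/4 = 3/4
~c = ~3/4 = 1/4
(c & c) -> ~c = 3/4 -> 1/4 = 1/2
a <-> a = 7/8 <-> 7/8 = 1
((c & c) -> ~c) -> (a <-> a) = 1/2 -> 1 = 1
b | c = 7/8 | 3/4 = 7/8
b -> c = 7/8 -> 3/4 = 7/8
(b | c) <-> (b -> c) = 7/8 <-> 7/8 = 1
~((b | c) <-> (b -> c)) = ~1 = 0
~c = ~3/4 = 1/4
a | ~c = 7/8 | 1/4 = 7/8
~((b | c) <-> (b -> c)) -> (a | ~c) = 0 -> 7/8 = 1
(((c & c) -> ~c) -> (a <-> a)) -> (~((b | c) <-> (b -> c)) -> (a | ~c)) = 1 -> 1 = 1
~((((c & c) -> ~c) -> (a <-> a)) -> (~((b | c) <-> (b -> c)) -> (a | ~c))) = ~1 = 0
((((a & c) -> b) | (((c & c) -> (b <-> a)) -> ~~b)) -> ((~(b | c) | ((c -> a) -> ~b)) & ((~(c & c) & (~b | c)) & ((b -> b) -> a)))) | ~((((c & c) -> ~c) -> (a <-> a)) -> (~((b | c) <-> (b -> c)) -> (a | ~c))) = 1/8 | 0 = 1/8

1/8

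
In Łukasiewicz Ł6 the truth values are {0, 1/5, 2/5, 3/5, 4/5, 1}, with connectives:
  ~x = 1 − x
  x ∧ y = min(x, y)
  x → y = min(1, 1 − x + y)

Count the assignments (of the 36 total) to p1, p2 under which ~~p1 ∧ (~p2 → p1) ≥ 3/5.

value 1: 6 assignments (counts)
value 4/5: 6 assignments (counts)
value 3/5: 6 assignments (counts)
value 2/5: 6 assignments
value 1/5: 6 assignments
value 0: 6 assignments
So 18 of the 36 assignments meet the threshold.

18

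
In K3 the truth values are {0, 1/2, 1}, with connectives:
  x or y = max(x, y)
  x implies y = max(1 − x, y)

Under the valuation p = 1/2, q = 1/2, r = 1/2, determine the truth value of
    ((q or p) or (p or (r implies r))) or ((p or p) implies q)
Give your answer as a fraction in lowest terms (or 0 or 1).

1/2

q or p = 1/2 or 1/2 = 1/2
r implies r = 1/2 implies 1/2 = 1/2
p or (r implies r) = 1/2 or 1/2 = 1/2
(q or p) or (p or (r implies r)) = 1/2 or 1/2 = 1/2
p or p = 1/2 or 1/2 = 1/2
(p or p) implies q = 1/2 implies 1/2 = 1/2
((q or p) or (p or (r implies r))) or ((p or p) implies q) = 1/2 or 1/2 = 1/2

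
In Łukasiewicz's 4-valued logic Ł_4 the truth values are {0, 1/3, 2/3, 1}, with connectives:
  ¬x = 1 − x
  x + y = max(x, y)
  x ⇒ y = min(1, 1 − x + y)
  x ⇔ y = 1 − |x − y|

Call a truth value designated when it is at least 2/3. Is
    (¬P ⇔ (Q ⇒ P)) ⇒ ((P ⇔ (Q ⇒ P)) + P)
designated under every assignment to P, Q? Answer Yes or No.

No

Counterexample: take P = 0, Q = 0.
¬P = ¬0 = 1
Q ⇒ P = 0 ⇒ 0 = 1
¬P ⇔ (Q ⇒ P) = 1 ⇔ 1 = 1
Q ⇒ P = 0 ⇒ 0 = 1
P ⇔ (Q ⇒ P) = 0 ⇔ 1 = 0
(P ⇔ (Q ⇒ P)) + P = 0 + 0 = 0
(¬P ⇔ (Q ⇒ P)) ⇒ ((P ⇔ (Q ⇒ P)) + P) = 1 ⇒ 0 = 0
This gives 0, which is below 2/3.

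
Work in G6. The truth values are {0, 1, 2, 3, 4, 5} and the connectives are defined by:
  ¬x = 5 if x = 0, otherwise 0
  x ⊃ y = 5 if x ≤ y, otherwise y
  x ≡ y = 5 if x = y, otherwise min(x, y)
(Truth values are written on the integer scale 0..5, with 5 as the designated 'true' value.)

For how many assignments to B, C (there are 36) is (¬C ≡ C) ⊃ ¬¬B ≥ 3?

36

value 5: 36 assignments (counts)
So 36 of the 36 assignments meet the threshold.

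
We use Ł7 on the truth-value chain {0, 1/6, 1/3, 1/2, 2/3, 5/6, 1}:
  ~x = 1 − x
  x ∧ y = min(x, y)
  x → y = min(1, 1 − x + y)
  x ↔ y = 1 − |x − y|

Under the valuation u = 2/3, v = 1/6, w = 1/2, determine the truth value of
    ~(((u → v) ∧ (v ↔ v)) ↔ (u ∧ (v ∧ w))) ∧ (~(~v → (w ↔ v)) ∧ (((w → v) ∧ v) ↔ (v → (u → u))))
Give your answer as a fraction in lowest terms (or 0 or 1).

1/6

u → v = 2/3 → 1/6 = 1/2
v ↔ v = 1/6 ↔ 1/6 = 1
(u → v) ∧ (v ↔ v) = 1/2 ∧ 1 = 1/2
v ∧ w = 1/6 ∧ 1/2 = 1/6
u ∧ (v ∧ w) = 2/3 ∧ 1/6 = 1/6
((u → v) ∧ (v ↔ v)) ↔ (u ∧ (v ∧ w)) = 1/2 ↔ 1/6 = 2/3
~(((u → v) ∧ (v ↔ v)) ↔ (u ∧ (v ∧ w))) = ~2/3 = 1/3
~v = ~1/6 = 5/6
w ↔ v = 1/2 ↔ 1/6 = 2/3
~v → (w ↔ v) = 5/6 → 2/3 = 5/6
~(~v → (w ↔ v)) = ~5/6 = 1/6
w → v = 1/2 → 1/6 = 2/3
(w → v) ∧ v = 2/3 ∧ 1/6 = 1/6
u → u = 2/3 → 2/3 = 1
v → (u → u) = 1/6 → 1 = 1
((w → v) ∧ v) ↔ (v → (u → u)) = 1/6 ↔ 1 = 1/6
~(~v → (w ↔ v)) ∧ (((w → v) ∧ v) ↔ (v → (u → u))) = 1/6 ∧ 1/6 = 1/6
~(((u → v) ∧ (v ↔ v)) ↔ (u ∧ (v ∧ w))) ∧ (~(~v → (w ↔ v)) ∧ (((w → v) ∧ v) ↔ (v → (u → u)))) = 1/3 ∧ 1/6 = 1/6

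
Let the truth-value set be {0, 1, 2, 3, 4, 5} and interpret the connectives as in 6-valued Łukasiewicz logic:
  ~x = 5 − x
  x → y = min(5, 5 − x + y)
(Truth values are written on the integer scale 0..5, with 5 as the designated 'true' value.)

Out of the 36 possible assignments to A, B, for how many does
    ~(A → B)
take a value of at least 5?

1

value 5: 1 assignment (counts)
value 4: 2 assignments
value 3: 3 assignments
value 2: 4 assignments
value 1: 5 assignments
value 0: 21 assignments
So 1 of the 36 assignments meets the threshold.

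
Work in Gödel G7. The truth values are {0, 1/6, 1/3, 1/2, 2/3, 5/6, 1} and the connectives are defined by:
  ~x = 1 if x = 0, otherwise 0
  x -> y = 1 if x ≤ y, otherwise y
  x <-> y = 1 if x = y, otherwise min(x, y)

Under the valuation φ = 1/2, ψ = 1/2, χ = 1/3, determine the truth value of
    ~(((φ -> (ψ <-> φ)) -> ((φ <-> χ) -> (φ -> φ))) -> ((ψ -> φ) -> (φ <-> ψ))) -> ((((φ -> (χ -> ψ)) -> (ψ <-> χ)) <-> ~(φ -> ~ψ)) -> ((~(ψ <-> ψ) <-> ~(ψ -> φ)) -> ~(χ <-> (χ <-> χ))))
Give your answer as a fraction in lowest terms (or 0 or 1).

1

ψ <-> φ = 1/2 <-> 1/2 = 1
φ -> (ψ <-> φ) = 1/2 -> 1 = 1
φ <-> χ = 1/2 <-> 1/3 = 1/3
φ -> φ = 1/2 -> 1/2 = 1
(φ <-> χ) -> (φ -> φ) = 1/3 -> 1 = 1
(φ -> (ψ <-> φ)) -> ((φ <-> χ) -> (φ -> φ)) = 1 -> 1 = 1
ψ -> φ = 1/2 -> 1/2 = 1
φ <-> ψ = 1/2 <-> 1/2 = 1
(ψ -> φ) -> (φ <-> ψ) = 1 -> 1 = 1
((φ -> (ψ <-> φ)) -> ((φ <-> χ) -> (φ -> φ))) -> ((ψ -> φ) -> (φ <-> ψ)) = 1 -> 1 = 1
~(((φ -> (ψ <-> φ)) -> ((φ <-> χ) -> (φ -> φ))) -> ((ψ -> φ) -> (φ <-> ψ))) = ~1 = 0
χ -> ψ = 1/3 -> 1/2 = 1
φ -> (χ -> ψ) = 1/2 -> 1 = 1
ψ <-> χ = 1/2 <-> 1/3 = 1/3
(φ -> (χ -> ψ)) -> (ψ <-> χ) = 1 -> 1/3 = 1/3
~ψ = ~1/2 = 0
φ -> ~ψ = 1/2 -> 0 = 0
~(φ -> ~ψ) = ~0 = 1
((φ -> (χ -> ψ)) -> (ψ <-> χ)) <-> ~(φ -> ~ψ) = 1/3 <-> 1 = 1/3
ψ <-> ψ = 1/2 <-> 1/2 = 1
~(ψ <-> ψ) = ~1 = 0
ψ -> φ = 1/2 -> 1/2 = 1
~(ψ -> φ) = ~1 = 0
~(ψ <-> ψ) <-> ~(ψ -> φ) = 0 <-> 0 = 1
χ <-> χ = 1/3 <-> 1/3 = 1
χ <-> (χ <-> χ) = 1/3 <-> 1 = 1/3
~(χ <-> (χ <-> χ)) = ~1/3 = 0
(~(ψ <-> ψ) <-> ~(ψ -> φ)) -> ~(χ <-> (χ <-> χ)) = 1 -> 0 = 0
(((φ -> (χ -> ψ)) -> (ψ <-> χ)) <-> ~(φ -> ~ψ)) -> ((~(ψ <-> ψ) <-> ~(ψ -> φ)) -> ~(χ <-> (χ <-> χ))) = 1/3 -> 0 = 0
~(((φ -> (ψ <-> φ)) -> ((φ <-> χ) -> (φ -> φ))) -> ((ψ -> φ) -> (φ <-> ψ))) -> ((((φ -> (χ -> ψ)) -> (ψ <-> χ)) <-> ~(φ -> ~ψ)) -> ((~(ψ <-> ψ) <-> ~(ψ -> φ)) -> ~(χ <-> (χ <-> χ)))) = 0 -> 0 = 1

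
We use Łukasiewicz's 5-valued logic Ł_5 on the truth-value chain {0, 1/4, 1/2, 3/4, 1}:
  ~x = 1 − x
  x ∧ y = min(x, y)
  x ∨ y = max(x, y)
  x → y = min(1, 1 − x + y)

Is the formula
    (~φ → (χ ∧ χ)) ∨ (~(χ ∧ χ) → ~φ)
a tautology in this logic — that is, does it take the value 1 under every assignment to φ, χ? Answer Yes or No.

No

Counterexample: take φ = 1/4, χ = 0.
~φ = ~1/4 = 3/4
χ ∧ χ = 0 ∧ 0 = 0
~φ → (χ ∧ χ) = 3/4 → 0 = 1/4
χ ∧ χ = 0 ∧ 0 = 0
~(χ ∧ χ) = ~0 = 1
~φ = ~1/4 = 3/4
~(χ ∧ χ) → ~φ = 1 → 3/4 = 3/4
(~φ → (χ ∧ χ)) ∨ (~(χ ∧ χ) → ~φ) = 1/4 ∨ 3/4 = 3/4
This gives 3/4 ≠ 1.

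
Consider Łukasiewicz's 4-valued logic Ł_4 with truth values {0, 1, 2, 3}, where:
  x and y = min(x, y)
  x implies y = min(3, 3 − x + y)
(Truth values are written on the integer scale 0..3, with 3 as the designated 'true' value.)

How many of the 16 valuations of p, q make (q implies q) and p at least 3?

4

p = 0, q = 0 ↦ 0  <
p = 0, q = 1 ↦ 0  <
p = 0, q = 2 ↦ 0  <
p = 0, q = 3 ↦ 0  <
p = 1, q = 0 ↦ 1  <
p = 1, q = 1 ↦ 1  <
p = 1, q = 2 ↦ 1  <
p = 1, q = 3 ↦ 1  <
p = 2, q = 0 ↦ 2  <
p = 2, q = 1 ↦ 2  <
p = 2, q = 2 ↦ 2  <
p = 2, q = 3 ↦ 2  <
p = 3, q = 0 ↦ 3  ≥
p = 3, q = 1 ↦ 3  ≥
p = 3, q = 2 ↦ 3  ≥
p = 3, q = 3 ↦ 3  ≥
So 4 of the 16 assignments meet the threshold.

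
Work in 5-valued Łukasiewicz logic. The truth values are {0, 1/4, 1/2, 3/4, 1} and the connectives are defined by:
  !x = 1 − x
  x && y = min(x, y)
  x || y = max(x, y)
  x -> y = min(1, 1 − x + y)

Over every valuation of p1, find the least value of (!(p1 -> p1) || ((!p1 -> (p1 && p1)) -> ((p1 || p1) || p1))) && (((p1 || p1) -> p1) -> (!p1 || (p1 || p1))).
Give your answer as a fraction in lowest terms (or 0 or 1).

1/2

Take p1 = 1/2:
p1 -> p1 = 1/2 -> 1/2 = 1
!(p1 -> p1) = !1 = 0
!p1 = !1/2 = 1/2
p1 && p1 = 1/2 && 1/2 = 1/2
!p1 -> (p1 && p1) = 1/2 -> 1/2 = 1
p1 || p1 = 1/2 || 1/2 = 1/2
(p1 || p1) || p1 = 1/2 || 1/2 = 1/2
(!p1 -> (p1 && p1)) -> ((p1 || p1) || p1) = 1 -> 1/2 = 1/2
!(p1 -> p1) || ((!p1 -> (p1 && p1)) -> ((p1 || p1) || p1)) = 0 || 1/2 = 1/2
p1 || p1 = 1/2 || 1/2 = 1/2
(p1 || p1) -> p1 = 1/2 -> 1/2 = 1
!p1 = !1/2 = 1/2
p1 || p1 = 1/2 || 1/2 = 1/2
!p1 || (p1 || p1) = 1/2 || 1/2 = 1/2
((p1 || p1) -> p1) -> (!p1 || (p1 || p1)) = 1 -> 1/2 = 1/2
(!(p1 -> p1) || ((!p1 -> (p1 && p1)) -> ((p1 || p1) || p1))) && (((p1 || p1) -> p1) -> (!p1 || (p1 || p1))) = 1/2 && 1/2 = 1/2
No assignment yields a value below 1/2, so this is the minimum.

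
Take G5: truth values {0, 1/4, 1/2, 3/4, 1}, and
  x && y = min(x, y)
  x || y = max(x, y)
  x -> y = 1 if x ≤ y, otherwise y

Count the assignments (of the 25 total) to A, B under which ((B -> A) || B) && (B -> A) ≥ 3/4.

value 1: 15 assignments (counts)
value 3/4: 1 assignment (counts)
value 1/2: 2 assignments
value 1/4: 3 assignments
value 0: 4 assignments
So 16 of the 25 assignments meet the threshold.

16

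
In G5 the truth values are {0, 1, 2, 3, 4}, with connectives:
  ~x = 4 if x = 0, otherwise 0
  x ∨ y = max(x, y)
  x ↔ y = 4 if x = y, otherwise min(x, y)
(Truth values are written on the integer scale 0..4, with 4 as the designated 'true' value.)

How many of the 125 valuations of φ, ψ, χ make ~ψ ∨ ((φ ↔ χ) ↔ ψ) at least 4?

value 4: 42 assignments (counts)
value 3: 7 assignments
value 2: 15 assignments
value 1: 29 assignments
value 0: 32 assignments
So 42 of the 125 assignments meet the threshold.

42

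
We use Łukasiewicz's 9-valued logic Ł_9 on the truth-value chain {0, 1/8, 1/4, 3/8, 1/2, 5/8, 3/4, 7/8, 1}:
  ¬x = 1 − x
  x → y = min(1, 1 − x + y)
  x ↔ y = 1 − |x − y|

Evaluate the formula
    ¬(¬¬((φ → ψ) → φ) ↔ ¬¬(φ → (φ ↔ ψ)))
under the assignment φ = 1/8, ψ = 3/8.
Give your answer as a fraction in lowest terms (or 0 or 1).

7/8

φ → ψ = 1/8 → 3/8 = 1
(φ → ψ) → φ = 1 → 1/8 = 1/8
¬((φ → ψ) → φ) = ¬1/8 = 7/8
¬¬((φ → ψ) → φ) = ¬7/8 = 1/8
φ ↔ ψ = 1/8 ↔ 3/8 = 3/4
φ → (φ ↔ ψ) = 1/8 → 3/4 = 1
¬(φ → (φ ↔ ψ)) = ¬1 = 0
¬¬(φ → (φ ↔ ψ)) = ¬0 = 1
¬¬((φ → ψ) → φ) ↔ ¬¬(φ → (φ ↔ ψ)) = 1/8 ↔ 1 = 1/8
¬(¬¬((φ → ψ) → φ) ↔ ¬¬(φ → (φ ↔ ψ))) = ¬1/8 = 7/8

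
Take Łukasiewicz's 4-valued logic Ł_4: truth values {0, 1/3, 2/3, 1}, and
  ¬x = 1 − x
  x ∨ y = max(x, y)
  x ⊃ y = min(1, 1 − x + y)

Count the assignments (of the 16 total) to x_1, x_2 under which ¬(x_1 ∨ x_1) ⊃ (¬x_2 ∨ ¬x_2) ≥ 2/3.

13

x_1 = 0, x_2 = 0 ↦ 1  ≥
x_1 = 0, x_2 = 1/3 ↦ 2/3  ≥
x_1 = 0, x_2 = 2/3 ↦ 1/3  <
x_1 = 0, x_2 = 1 ↦ 0  <
x_1 = 1/3, x_2 = 0 ↦ 1  ≥
x_1 = 1/3, x_2 = 1/3 ↦ 1  ≥
x_1 = 1/3, x_2 = 2/3 ↦ 2/3  ≥
x_1 = 1/3, x_2 = 1 ↦ 1/3  <
x_1 = 2/3, x_2 = 0 ↦ 1  ≥
x_1 = 2/3, x_2 = 1/3 ↦ 1  ≥
x_1 = 2/3, x_2 = 2/3 ↦ 1  ≥
x_1 = 2/3, x_2 = 1 ↦ 2/3  ≥
x_1 = 1, x_2 = 0 ↦ 1  ≥
x_1 = 1, x_2 = 1/3 ↦ 1  ≥
x_1 = 1, x_2 = 2/3 ↦ 1  ≥
x_1 = 1, x_2 = 1 ↦ 1  ≥
So 13 of the 16 assignments meet the threshold.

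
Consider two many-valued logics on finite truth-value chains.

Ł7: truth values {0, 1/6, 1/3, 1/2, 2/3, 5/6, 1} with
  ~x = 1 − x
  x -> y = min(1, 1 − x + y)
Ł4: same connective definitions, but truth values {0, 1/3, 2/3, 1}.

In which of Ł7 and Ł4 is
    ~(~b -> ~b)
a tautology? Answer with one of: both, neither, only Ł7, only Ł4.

neither

In Ł7: at b = 0 the value is 0 — not a tautology.
In Ł4: at b = 0 the value is 0 — not a tautology.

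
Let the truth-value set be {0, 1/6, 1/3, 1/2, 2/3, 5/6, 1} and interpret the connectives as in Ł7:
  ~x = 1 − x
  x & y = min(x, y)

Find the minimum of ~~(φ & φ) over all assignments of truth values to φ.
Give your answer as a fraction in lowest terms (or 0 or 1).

Take φ = 0:
φ & φ = 0 & 0 = 0
~(φ & φ) = ~0 = 1
~~(φ & φ) = ~1 = 0
No assignment yields a value below 0, so this is the minimum.

0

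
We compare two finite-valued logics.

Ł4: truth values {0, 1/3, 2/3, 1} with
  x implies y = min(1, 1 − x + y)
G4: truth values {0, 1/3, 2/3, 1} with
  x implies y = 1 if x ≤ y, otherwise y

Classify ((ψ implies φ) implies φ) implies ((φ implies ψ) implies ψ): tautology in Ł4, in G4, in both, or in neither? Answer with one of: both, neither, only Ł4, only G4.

only Ł4

In Ł4: every assignment gives 1 — tautology.
In G4: at φ = 0, ψ = 1/3 the value is 1/3 — not a tautology.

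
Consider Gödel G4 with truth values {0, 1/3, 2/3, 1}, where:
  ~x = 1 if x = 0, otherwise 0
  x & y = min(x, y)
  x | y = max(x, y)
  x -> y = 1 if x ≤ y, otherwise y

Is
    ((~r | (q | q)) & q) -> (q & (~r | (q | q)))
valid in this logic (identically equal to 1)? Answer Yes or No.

Yes

q = 0, r = 0 ↦ 1
q = 0, r = 1/3 ↦ 1
q = 0, r = 2/3 ↦ 1
q = 0, r = 1 ↦ 1
q = 1/3, r = 0 ↦ 1
q = 1/3, r = 1/3 ↦ 1
q = 1/3, r = 2/3 ↦ 1
q = 1/3, r = 1 ↦ 1
q = 2/3, r = 0 ↦ 1
q = 2/3, r = 1/3 ↦ 1
q = 2/3, r = 2/3 ↦ 1
q = 2/3, r = 1 ↦ 1
q = 1, r = 0 ↦ 1
q = 1, r = 1/3 ↦ 1
q = 1, r = 2/3 ↦ 1
q = 1, r = 1 ↦ 1
Every assignment gives a value ≥ 1.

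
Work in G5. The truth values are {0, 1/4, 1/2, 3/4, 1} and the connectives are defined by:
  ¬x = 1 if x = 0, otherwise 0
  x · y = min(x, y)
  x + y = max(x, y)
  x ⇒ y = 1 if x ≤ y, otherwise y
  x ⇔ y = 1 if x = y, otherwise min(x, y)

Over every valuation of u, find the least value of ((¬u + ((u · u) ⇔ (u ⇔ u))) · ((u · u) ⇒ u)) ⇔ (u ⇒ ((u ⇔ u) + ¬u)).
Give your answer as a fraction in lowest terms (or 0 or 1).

1/4

Take u = 1/4:
¬u = ¬1/4 = 0
u · u = 1/4 · 1/4 = 1/4
u ⇔ u = 1/4 ⇔ 1/4 = 1
(u · u) ⇔ (u ⇔ u) = 1/4 ⇔ 1 = 1/4
¬u + ((u · u) ⇔ (u ⇔ u)) = 0 + 1/4 = 1/4
u · u = 1/4 · 1/4 = 1/4
(u · u) ⇒ u = 1/4 ⇒ 1/4 = 1
(¬u + ((u · u) ⇔ (u ⇔ u))) · ((u · u) ⇒ u) = 1/4 · 1 = 1/4
u ⇔ u = 1/4 ⇔ 1/4 = 1
¬u = ¬1/4 = 0
(u ⇔ u) + ¬u = 1 + 0 = 1
u ⇒ ((u ⇔ u) + ¬u) = 1/4 ⇒ 1 = 1
((¬u + ((u · u) ⇔ (u ⇔ u))) · ((u · u) ⇒ u)) ⇔ (u ⇒ ((u ⇔ u) + ¬u)) = 1/4 ⇔ 1 = 1/4
No assignment yields a value below 1/4, so this is the minimum.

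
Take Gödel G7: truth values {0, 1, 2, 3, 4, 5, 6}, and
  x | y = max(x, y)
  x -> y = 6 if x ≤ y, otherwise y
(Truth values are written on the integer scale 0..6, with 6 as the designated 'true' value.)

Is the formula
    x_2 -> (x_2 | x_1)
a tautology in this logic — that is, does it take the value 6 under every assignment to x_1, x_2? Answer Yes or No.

At x_1 = 1, x_2 = 5, for instance:
x_2 | x_1 = 5 | 1 = 5
x_2 -> (x_2 | x_1) = 5 -> 5 = 6
and checking the remaining 48 assignments likewise gives ≥ 6 in every case.

Yes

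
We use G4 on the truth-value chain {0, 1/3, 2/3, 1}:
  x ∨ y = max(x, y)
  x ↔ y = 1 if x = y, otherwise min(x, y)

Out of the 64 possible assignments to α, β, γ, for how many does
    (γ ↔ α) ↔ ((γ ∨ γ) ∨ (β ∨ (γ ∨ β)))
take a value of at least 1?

17

value 1: 17 assignments (counts)
value 2/3: 10 assignments
value 1/3: 15 assignments
value 0: 22 assignments
So 17 of the 64 assignments meet the threshold.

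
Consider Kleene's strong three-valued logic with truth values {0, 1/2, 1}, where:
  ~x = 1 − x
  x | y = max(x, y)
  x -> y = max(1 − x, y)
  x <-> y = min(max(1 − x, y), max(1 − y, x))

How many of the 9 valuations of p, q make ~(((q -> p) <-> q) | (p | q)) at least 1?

1

p = 0, q = 0 ↦ 1  ≥
p = 0, q = 1/2 ↦ 1/2  <
p = 0, q = 1 ↦ 0  <
p = 1/2, q = 0 ↦ 1/2  <
p = 1/2, q = 1/2 ↦ 1/2  <
p = 1/2, q = 1 ↦ 0  <
p = 1, q = 0 ↦ 0  <
p = 1, q = 1/2 ↦ 0  <
p = 1, q = 1 ↦ 0  <
So 1 of the 9 assignments meets the threshold.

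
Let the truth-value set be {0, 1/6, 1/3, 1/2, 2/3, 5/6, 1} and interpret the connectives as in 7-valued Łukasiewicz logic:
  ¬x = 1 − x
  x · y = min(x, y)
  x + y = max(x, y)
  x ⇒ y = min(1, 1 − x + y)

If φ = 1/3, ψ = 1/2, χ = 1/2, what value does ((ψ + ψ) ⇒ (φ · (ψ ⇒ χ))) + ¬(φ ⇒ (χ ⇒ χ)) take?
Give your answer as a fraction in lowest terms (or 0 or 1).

5/6

ψ + ψ = 1/2 + 1/2 = 1/2
ψ ⇒ χ = 1/2 ⇒ 1/2 = 1
φ · (ψ ⇒ χ) = 1/3 · 1 = 1/3
(ψ + ψ) ⇒ (φ · (ψ ⇒ χ)) = 1/2 ⇒ 1/3 = 5/6
χ ⇒ χ = 1/2 ⇒ 1/2 = 1
φ ⇒ (χ ⇒ χ) = 1/3 ⇒ 1 = 1
¬(φ ⇒ (χ ⇒ χ)) = ¬1 = 0
((ψ + ψ) ⇒ (φ · (ψ ⇒ χ))) + ¬(φ ⇒ (χ ⇒ χ)) = 5/6 + 0 = 5/6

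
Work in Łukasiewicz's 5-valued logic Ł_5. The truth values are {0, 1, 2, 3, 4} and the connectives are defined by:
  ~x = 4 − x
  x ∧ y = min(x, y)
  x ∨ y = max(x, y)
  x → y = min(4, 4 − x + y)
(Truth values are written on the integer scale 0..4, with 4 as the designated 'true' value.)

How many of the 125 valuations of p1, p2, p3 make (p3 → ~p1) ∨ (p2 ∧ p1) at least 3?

105

value 4: 79 assignments (counts)
value 3: 26 assignments (counts)
value 2: 14 assignments
value 1: 5 assignments
value 0: 1 assignment
So 105 of the 125 assignments meet the threshold.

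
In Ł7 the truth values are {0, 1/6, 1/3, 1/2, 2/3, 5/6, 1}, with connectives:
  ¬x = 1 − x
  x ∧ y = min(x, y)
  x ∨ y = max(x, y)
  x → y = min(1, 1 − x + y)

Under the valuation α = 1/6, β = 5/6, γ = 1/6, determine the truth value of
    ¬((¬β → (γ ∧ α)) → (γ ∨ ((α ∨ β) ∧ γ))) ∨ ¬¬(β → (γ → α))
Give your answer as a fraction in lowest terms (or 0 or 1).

1

¬β = ¬5/6 = 1/6
γ ∧ α = 1/6 ∧ 1/6 = 1/6
¬β → (γ ∧ α) = 1/6 → 1/6 = 1
α ∨ β = 1/6 ∨ 5/6 = 5/6
(α ∨ β) ∧ γ = 5/6 ∧ 1/6 = 1/6
γ ∨ ((α ∨ β) ∧ γ) = 1/6 ∨ 1/6 = 1/6
(¬β → (γ ∧ α)) → (γ ∨ ((α ∨ β) ∧ γ)) = 1 → 1/6 = 1/6
¬((¬β → (γ ∧ α)) → (γ ∨ ((α ∨ β) ∧ γ))) = ¬1/6 = 5/6
γ → α = 1/6 → 1/6 = 1
β → (γ → α) = 5/6 → 1 = 1
¬(β → (γ → α)) = ¬1 = 0
¬¬(β → (γ → α)) = ¬0 = 1
¬((¬β → (γ ∧ α)) → (γ ∨ ((α ∨ β) ∧ γ))) ∨ ¬¬(β → (γ → α)) = 5/6 ∨ 1 = 1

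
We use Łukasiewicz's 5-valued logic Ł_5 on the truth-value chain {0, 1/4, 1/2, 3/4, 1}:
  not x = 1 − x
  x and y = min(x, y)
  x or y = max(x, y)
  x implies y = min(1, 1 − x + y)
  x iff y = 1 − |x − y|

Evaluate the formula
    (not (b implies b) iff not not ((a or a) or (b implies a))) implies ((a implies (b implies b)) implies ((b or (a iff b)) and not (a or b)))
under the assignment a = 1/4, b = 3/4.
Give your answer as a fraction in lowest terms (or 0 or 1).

3/4

b implies b = 3/4 implies 3/4 = 1
not (b implies b) = not 1 = 0
a or a = 1/4 or 1/4 = 1/4
b implies a = 3/4 implies 1/4 = 1/2
(a or a) or (b implies a) = 1/4 or 1/2 = 1/2
not ((a or a) or (b implies a)) = not 1/2 = 1/2
not not ((a or a) or (b implies a)) = not 1/2 = 1/2
not (b implies b) iff not not ((a or a) or (b implies a)) = 0 iff 1/2 = 1/2
b implies b = 3/4 implies 3/4 = 1
a implies (b implies b) = 1/4 implies 1 = 1
a iff b = 1/4 iff 3/4 = 1/2
b or (a iff b) = 3/4 or 1/2 = 3/4
a or b = 1/4 or 3/4 = 3/4
not (a or b) = not 3/4 = 1/4
(b or (a iff b)) and not (a or b) = 3/4 and 1/4 = 1/4
(a implies (b implies b)) implies ((b or (a iff b)) and not (a or b)) = 1 implies 1/4 = 1/4
(not (b implies b) iff not not ((a or a) or (b implies a))) implies ((a implies (b implies b)) implies ((b or (a iff b)) and not (a or b))) = 1/2 implies 1/4 = 3/4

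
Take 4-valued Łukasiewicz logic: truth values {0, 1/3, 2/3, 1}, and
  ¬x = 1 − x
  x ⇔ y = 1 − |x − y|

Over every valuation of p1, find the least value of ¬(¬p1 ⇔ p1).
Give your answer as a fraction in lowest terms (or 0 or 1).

Take p1 = 1/3:
¬p1 = ¬1/3 = 2/3
¬p1 ⇔ p1 = 2/3 ⇔ 1/3 = 2/3
¬(¬p1 ⇔ p1) = ¬2/3 = 1/3
No assignment yields a value below 1/3, so this is the minimum.

1/3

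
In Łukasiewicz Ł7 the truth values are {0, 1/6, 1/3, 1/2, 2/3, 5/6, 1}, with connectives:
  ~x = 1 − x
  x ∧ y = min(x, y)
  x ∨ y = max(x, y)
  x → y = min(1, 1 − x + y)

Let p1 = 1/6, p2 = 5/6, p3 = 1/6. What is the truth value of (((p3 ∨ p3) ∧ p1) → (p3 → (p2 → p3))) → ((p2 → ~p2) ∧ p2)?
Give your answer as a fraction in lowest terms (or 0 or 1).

p3 ∨ p3 = 1/6 ∨ 1/6 = 1/6
(p3 ∨ p3) ∧ p1 = 1/6 ∧ 1/6 = 1/6
p2 → p3 = 5/6 → 1/6 = 1/3
p3 → (p2 → p3) = 1/6 → 1/3 = 1
((p3 ∨ p3) ∧ p1) → (p3 → (p2 → p3)) = 1/6 → 1 = 1
~p2 = ~5/6 = 1/6
p2 → ~p2 = 5/6 → 1/6 = 1/3
(p2 → ~p2) ∧ p2 = 1/3 ∧ 5/6 = 1/3
(((p3 ∨ p3) ∧ p1) → (p3 → (p2 → p3))) → ((p2 → ~p2) ∧ p2) = 1 → 1/3 = 1/3

1/3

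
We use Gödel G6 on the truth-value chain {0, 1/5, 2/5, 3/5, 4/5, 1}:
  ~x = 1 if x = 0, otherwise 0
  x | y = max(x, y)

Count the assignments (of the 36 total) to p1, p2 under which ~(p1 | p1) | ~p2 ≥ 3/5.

value 1: 11 assignments (counts)
value 0: 25 assignments
So 11 of the 36 assignments meet the threshold.

11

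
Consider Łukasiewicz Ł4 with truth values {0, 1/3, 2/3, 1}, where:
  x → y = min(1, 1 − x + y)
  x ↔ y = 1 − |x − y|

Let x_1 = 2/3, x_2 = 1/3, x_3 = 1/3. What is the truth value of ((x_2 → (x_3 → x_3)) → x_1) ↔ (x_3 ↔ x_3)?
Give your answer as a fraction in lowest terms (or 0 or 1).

x_3 → x_3 = 1/3 → 1/3 = 1
x_2 → (x_3 → x_3) = 1/3 → 1 = 1
(x_2 → (x_3 → x_3)) → x_1 = 1 → 2/3 = 2/3
x_3 ↔ x_3 = 1/3 ↔ 1/3 = 1
((x_2 → (x_3 → x_3)) → x_1) ↔ (x_3 ↔ x_3) = 2/3 ↔ 1 = 2/3

2/3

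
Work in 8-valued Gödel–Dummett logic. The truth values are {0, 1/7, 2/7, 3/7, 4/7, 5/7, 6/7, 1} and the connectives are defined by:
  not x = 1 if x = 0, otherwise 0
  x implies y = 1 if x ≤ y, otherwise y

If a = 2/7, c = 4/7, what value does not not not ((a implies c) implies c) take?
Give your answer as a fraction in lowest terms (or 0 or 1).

0

a implies c = 2/7 implies 4/7 = 1
(a implies c) implies c = 1 implies 4/7 = 4/7
not ((a implies c) implies c) = not 4/7 = 0
not not ((a implies c) implies c) = not 0 = 1
not not not ((a implies c) implies c) = not 1 = 0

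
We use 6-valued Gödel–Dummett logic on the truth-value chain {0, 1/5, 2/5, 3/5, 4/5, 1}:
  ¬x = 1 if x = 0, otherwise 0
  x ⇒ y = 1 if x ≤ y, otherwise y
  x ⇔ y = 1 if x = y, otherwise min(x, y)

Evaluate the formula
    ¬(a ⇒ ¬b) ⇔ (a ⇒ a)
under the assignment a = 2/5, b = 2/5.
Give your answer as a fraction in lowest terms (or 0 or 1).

¬b = ¬2/5 = 0
a ⇒ ¬b = 2/5 ⇒ 0 = 0
¬(a ⇒ ¬b) = ¬0 = 1
a ⇒ a = 2/5 ⇒ 2/5 = 1
¬(a ⇒ ¬b) ⇔ (a ⇒ a) = 1 ⇔ 1 = 1

1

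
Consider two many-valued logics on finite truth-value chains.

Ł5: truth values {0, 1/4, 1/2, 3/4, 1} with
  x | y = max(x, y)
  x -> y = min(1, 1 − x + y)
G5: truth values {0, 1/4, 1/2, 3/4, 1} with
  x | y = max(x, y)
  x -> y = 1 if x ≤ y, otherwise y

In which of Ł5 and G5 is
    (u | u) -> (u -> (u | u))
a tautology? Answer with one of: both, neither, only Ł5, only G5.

both

In Ł5: every assignment gives 1 — tautology.
In G5: every assignment gives 1 — tautology.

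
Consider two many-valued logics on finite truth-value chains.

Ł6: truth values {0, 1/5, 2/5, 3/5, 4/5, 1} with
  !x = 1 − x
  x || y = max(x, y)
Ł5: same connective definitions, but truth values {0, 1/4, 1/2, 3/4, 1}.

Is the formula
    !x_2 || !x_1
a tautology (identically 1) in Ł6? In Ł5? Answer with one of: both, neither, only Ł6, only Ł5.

neither

In Ł6: at x_1 = 1/5, x_2 = 1/5 the value is 4/5 — not a tautology.
In Ł5: at x_1 = 1/4, x_2 = 1/4 the value is 3/4 — not a tautology.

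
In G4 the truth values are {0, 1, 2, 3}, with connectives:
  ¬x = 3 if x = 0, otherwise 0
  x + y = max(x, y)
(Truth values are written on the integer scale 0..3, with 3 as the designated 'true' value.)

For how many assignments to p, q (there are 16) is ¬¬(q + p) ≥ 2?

15

p = 0, q = 0 ↦ 0  <
p = 0, q = 1 ↦ 3  ≥
p = 0, q = 2 ↦ 3  ≥
p = 0, q = 3 ↦ 3  ≥
p = 1, q = 0 ↦ 3  ≥
p = 1, q = 1 ↦ 3  ≥
p = 1, q = 2 ↦ 3  ≥
p = 1, q = 3 ↦ 3  ≥
p = 2, q = 0 ↦ 3  ≥
p = 2, q = 1 ↦ 3  ≥
p = 2, q = 2 ↦ 3  ≥
p = 2, q = 3 ↦ 3  ≥
p = 3, q = 0 ↦ 3  ≥
p = 3, q = 1 ↦ 3  ≥
p = 3, q = 2 ↦ 3  ≥
p = 3, q = 3 ↦ 3  ≥
So 15 of the 16 assignments meet the threshold.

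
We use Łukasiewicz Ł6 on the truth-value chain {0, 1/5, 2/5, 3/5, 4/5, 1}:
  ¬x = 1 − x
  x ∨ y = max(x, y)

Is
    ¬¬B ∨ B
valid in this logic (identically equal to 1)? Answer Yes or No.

No

Counterexample: take B = 0.
¬B = ¬0 = 1
¬¬B = ¬1 = 0
¬¬B ∨ B = 0 ∨ 0 = 0
This gives 0 ≠ 1.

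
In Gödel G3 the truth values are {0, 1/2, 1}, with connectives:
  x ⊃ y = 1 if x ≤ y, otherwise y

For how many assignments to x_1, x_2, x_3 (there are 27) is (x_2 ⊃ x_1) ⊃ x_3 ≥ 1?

14

value 1: 14 assignments (counts)
value 1/2: 6 assignments
value 0: 7 assignments
So 14 of the 27 assignments meet the threshold.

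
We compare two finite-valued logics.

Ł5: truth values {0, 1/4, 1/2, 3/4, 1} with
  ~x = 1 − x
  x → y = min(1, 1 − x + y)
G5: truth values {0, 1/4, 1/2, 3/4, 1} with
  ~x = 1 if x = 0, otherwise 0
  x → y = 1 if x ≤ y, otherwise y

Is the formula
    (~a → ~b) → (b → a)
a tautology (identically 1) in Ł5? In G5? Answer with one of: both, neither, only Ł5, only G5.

In Ł5: every assignment gives 1 — tautology.
In G5: at a = 1/4, b = 1/2 the value is 1/4 — not a tautology.

only Ł5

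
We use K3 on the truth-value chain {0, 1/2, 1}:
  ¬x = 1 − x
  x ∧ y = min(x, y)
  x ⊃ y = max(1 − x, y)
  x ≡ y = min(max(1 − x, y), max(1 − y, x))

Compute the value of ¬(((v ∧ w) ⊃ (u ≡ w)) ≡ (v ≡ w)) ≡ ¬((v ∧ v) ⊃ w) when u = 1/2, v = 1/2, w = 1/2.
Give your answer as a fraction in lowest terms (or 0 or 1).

v ∧ w = 1/2 ∧ 1/2 = 1/2
u ≡ w = 1/2 ≡ 1/2 = 1/2
(v ∧ w) ⊃ (u ≡ w) = 1/2 ⊃ 1/2 = 1/2
v ≡ w = 1/2 ≡ 1/2 = 1/2
((v ∧ w) ⊃ (u ≡ w)) ≡ (v ≡ w) = 1/2 ≡ 1/2 = 1/2
¬(((v ∧ w) ⊃ (u ≡ w)) ≡ (v ≡ w)) = ¬1/2 = 1/2
v ∧ v = 1/2 ∧ 1/2 = 1/2
(v ∧ v) ⊃ w = 1/2 ⊃ 1/2 = 1/2
¬((v ∧ v) ⊃ w) = ¬1/2 = 1/2
¬(((v ∧ w) ⊃ (u ≡ w)) ≡ (v ≡ w)) ≡ ¬((v ∧ v) ⊃ w) = 1/2 ≡ 1/2 = 1/2

1/2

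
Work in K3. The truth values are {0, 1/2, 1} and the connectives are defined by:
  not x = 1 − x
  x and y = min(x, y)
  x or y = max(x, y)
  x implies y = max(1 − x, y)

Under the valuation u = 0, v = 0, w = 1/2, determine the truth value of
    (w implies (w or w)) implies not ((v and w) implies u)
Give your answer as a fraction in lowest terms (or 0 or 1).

w or w = 1/2 or 1/2 = 1/2
w implies (w or w) = 1/2 implies 1/2 = 1/2
v and w = 0 and 1/2 = 0
(v and w) implies u = 0 implies 0 = 1
not ((v and w) implies u) = not 1 = 0
(w implies (w or w)) implies not ((v and w) implies u) = 1/2 implies 0 = 1/2

1/2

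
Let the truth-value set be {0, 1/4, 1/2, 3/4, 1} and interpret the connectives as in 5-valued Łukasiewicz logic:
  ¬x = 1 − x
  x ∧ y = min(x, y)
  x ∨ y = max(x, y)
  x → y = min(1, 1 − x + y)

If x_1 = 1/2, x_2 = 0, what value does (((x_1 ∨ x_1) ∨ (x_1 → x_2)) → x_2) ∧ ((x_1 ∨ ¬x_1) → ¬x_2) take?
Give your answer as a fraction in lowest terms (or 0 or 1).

1/2

x_1 ∨ x_1 = 1/2 ∨ 1/2 = 1/2
x_1 → x_2 = 1/2 → 0 = 1/2
(x_1 ∨ x_1) ∨ (x_1 → x_2) = 1/2 ∨ 1/2 = 1/2
((x_1 ∨ x_1) ∨ (x_1 → x_2)) → x_2 = 1/2 → 0 = 1/2
¬x_1 = ¬1/2 = 1/2
x_1 ∨ ¬x_1 = 1/2 ∨ 1/2 = 1/2
¬x_2 = ¬0 = 1
(x_1 ∨ ¬x_1) → ¬x_2 = 1/2 → 1 = 1
(((x_1 ∨ x_1) ∨ (x_1 → x_2)) → x_2) ∧ ((x_1 ∨ ¬x_1) → ¬x_2) = 1/2 ∧ 1 = 1/2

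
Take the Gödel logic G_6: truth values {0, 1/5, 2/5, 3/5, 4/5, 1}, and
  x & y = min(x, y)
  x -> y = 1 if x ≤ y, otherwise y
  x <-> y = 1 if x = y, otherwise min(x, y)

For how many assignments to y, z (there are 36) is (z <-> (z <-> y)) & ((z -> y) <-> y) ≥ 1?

6

value 1: 6 assignments (counts)
value 4/5: 6 assignments
value 3/5: 6 assignments
value 2/5: 6 assignments
value 1/5: 6 assignments
value 0: 6 assignments
So 6 of the 36 assignments meet the threshold.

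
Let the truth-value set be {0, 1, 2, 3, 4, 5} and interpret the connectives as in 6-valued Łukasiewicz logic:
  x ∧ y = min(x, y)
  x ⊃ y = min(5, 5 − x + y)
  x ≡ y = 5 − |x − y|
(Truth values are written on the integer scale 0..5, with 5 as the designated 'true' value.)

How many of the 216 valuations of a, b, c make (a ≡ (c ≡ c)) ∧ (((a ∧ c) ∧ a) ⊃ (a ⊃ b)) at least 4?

57

value 5: 21 assignments (counts)
value 4: 36 assignments (counts)
value 3: 43 assignments
value 2: 41 assignments
value 1: 38 assignments
value 0: 37 assignments
So 57 of the 216 assignments meet the threshold.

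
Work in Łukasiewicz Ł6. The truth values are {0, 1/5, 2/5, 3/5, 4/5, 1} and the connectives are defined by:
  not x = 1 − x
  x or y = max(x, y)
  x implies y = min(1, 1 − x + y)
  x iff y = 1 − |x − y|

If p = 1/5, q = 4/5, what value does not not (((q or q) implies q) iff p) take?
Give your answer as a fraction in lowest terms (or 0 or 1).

q or q = 4/5 or 4/5 = 4/5
(q or q) implies q = 4/5 implies 4/5 = 1
((q or q) implies q) iff p = 1 iff 1/5 = 1/5
not (((q or q) implies q) iff p) = not 1/5 = 4/5
not not (((q or q) implies q) iff p) = not 4/5 = 1/5

1/5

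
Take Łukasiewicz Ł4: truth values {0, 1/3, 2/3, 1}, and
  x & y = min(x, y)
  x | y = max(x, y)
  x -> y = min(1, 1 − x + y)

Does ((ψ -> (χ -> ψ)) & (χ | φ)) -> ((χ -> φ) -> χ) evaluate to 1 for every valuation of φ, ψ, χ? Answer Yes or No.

No

Counterexample: take φ = 1/3, ψ = 0, χ = 0.
χ -> ψ = 0 -> 0 = 1
ψ -> (χ -> ψ) = 0 -> 1 = 1
χ | φ = 0 | 1/3 = 1/3
(ψ -> (χ -> ψ)) & (χ | φ) = 1 & 1/3 = 1/3
χ -> φ = 0 -> 1/3 = 1
(χ -> φ) -> χ = 1 -> 0 = 0
((ψ -> (χ -> ψ)) & (χ | φ)) -> ((χ -> φ) -> χ) = 1/3 -> 0 = 2/3
This gives 2/3 ≠ 1.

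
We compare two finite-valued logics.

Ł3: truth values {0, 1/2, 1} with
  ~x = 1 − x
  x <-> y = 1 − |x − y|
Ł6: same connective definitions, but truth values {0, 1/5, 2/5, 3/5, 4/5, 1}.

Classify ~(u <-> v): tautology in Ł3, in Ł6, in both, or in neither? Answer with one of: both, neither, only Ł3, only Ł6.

In Ł3: at u = 0, v = 0 the value is 0 — not a tautology.
In Ł6: at u = 0, v = 0 the value is 0 — not a tautology.

neither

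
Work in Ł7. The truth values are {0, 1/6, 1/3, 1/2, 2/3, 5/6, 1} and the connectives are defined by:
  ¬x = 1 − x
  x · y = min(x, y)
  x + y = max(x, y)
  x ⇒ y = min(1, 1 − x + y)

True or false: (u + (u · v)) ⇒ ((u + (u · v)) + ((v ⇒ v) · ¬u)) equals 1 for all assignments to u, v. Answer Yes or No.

At u = 1/6, v = 1/6, for instance:
u · v = 1/6 · 1/6 = 1/6
u + (u · v) = 1/6 + 1/6 = 1/6
v ⇒ v = 1/6 ⇒ 1/6 = 1
¬u = ¬1/6 = 5/6
(v ⇒ v) · ¬u = 1 · 5/6 = 5/6
(u + (u · v)) + ((v ⇒ v) · ¬u) = 1/6 + 5/6 = 5/6
(u + (u · v)) ⇒ ((u + (u · v)) + ((v ⇒ v) · ¬u)) = 1/6 ⇒ 5/6 = 1
and checking the remaining 48 assignments likewise gives ≥ 1 in every case.

Yes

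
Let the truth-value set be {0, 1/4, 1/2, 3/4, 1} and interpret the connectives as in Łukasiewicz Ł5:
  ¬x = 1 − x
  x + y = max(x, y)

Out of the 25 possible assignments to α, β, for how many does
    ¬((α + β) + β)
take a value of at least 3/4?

value 1: 1 assignment (counts)
value 3/4: 3 assignments (counts)
value 1/2: 5 assignments
value 1/4: 7 assignments
value 0: 9 assignments
So 4 of the 25 assignments meet the threshold.

4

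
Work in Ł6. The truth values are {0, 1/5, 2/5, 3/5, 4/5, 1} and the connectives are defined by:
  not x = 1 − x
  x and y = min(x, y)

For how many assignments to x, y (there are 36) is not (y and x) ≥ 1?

value 1: 11 assignments (counts)
value 4/5: 9 assignments
value 3/5: 7 assignments
value 2/5: 5 assignments
value 1/5: 3 assignments
value 0: 1 assignment
So 11 of the 36 assignments meet the threshold.

11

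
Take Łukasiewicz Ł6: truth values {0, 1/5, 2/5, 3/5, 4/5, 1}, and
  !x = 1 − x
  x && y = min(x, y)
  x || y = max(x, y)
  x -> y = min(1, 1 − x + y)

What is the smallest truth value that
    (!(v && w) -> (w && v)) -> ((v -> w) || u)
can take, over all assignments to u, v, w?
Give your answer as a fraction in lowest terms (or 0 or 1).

3/5

Take u = 0, v = 1, w = 2/5:
v && w = 1 && 2/5 = 2/5
!(v && w) = !2/5 = 3/5
w && v = 2/5 && 1 = 2/5
!(v && w) -> (w && v) = 3/5 -> 2/5 = 4/5
v -> w = 1 -> 2/5 = 2/5
(v -> w) || u = 2/5 || 0 = 2/5
(!(v && w) -> (w && v)) -> ((v -> w) || u) = 4/5 -> 2/5 = 3/5
No assignment yields a value below 3/5, so this is the minimum.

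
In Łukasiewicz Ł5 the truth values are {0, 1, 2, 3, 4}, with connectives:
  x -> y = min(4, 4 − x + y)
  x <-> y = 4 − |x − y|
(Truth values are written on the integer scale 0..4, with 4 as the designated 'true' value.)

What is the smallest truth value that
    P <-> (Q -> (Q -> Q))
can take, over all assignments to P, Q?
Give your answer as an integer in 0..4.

0

Take P = 0, Q = 0:
Q -> Q = 0 -> 0 = 4
Q -> (Q -> Q) = 0 -> 4 = 4
P <-> (Q -> (Q -> Q)) = 0 <-> 4 = 0
No assignment yields a value below 0, so this is the minimum.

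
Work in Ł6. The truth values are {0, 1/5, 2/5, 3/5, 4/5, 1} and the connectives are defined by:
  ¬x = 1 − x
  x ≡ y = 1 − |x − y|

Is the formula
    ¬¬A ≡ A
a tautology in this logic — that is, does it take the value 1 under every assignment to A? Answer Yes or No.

Yes

A = 0 ↦ 1
A = 1/5 ↦ 1
A = 2/5 ↦ 1
A = 3/5 ↦ 1
A = 4/5 ↦ 1
A = 1 ↦ 1
Every assignment gives a value ≥ 1.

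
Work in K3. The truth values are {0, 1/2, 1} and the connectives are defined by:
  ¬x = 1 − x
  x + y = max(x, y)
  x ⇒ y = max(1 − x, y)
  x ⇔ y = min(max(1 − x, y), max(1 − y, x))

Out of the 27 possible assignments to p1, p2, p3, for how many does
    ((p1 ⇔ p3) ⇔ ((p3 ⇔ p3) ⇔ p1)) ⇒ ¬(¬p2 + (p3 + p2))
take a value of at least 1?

value 1: 6 assignments (counts)
value 1/2: 15 assignments
value 0: 6 assignments
So 6 of the 27 assignments meet the threshold.

6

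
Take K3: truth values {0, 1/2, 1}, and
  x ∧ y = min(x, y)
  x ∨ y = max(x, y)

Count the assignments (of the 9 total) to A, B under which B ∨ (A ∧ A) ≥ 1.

A = 0, B = 0 ↦ 0  <
A = 0, B = 1/2 ↦ 1/2  <
A = 0, B = 1 ↦ 1  ≥
A = 1/2, B = 0 ↦ 1/2  <
A = 1/2, B = 1/2 ↦ 1/2  <
A = 1/2, B = 1 ↦ 1  ≥
A = 1, B = 0 ↦ 1  ≥
A = 1, B = 1/2 ↦ 1  ≥
A = 1, B = 1 ↦ 1  ≥
So 5 of the 9 assignments meet the threshold.

5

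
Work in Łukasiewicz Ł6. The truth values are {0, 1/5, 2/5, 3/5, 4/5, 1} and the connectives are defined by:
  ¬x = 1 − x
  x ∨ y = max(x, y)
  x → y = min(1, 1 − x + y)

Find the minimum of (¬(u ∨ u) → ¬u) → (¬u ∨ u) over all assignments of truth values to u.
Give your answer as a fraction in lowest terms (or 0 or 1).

Take u = 2/5:
u ∨ u = 2/5 ∨ 2/5 = 2/5
¬(u ∨ u) = ¬2/5 = 3/5
¬u = ¬2/5 = 3/5
¬(u ∨ u) → ¬u = 3/5 → 3/5 = 1
¬u = ¬2/5 = 3/5
¬u ∨ u = 3/5 ∨ 2/5 = 3/5
(¬(u ∨ u) → ¬u) → (¬u ∨ u) = 1 → 3/5 = 3/5
No assignment yields a value below 3/5, so this is the minimum.

3/5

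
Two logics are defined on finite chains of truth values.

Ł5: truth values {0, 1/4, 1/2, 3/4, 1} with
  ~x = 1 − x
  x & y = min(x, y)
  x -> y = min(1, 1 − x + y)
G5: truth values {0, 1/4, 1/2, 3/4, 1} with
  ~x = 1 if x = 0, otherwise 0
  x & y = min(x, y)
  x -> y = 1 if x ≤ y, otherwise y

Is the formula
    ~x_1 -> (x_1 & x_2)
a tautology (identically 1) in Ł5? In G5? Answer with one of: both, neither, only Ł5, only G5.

neither

In Ł5: at x_1 = 0, x_2 = 0 the value is 0 — not a tautology.
In G5: at x_1 = 0, x_2 = 0 the value is 0 — not a tautology.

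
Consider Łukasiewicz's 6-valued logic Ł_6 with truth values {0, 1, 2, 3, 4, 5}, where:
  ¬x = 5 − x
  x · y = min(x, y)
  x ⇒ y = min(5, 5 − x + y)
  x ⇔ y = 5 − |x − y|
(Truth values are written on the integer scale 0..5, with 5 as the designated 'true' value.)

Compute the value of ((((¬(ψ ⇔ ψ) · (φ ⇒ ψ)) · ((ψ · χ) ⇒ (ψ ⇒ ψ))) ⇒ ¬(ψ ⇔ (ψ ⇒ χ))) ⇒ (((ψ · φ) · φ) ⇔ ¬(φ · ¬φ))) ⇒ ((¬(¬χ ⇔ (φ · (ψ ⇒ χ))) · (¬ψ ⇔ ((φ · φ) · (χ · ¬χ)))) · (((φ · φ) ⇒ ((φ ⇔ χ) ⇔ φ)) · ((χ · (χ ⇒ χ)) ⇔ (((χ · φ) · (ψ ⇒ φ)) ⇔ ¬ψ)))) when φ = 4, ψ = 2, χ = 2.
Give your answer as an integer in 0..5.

ψ ⇔ ψ = 2 ⇔ 2 = 5
¬(ψ ⇔ ψ) = ¬5 = 0
φ ⇒ ψ = 4 ⇒ 2 = 3
¬(ψ ⇔ ψ) · (φ ⇒ ψ) = 0 · 3 = 0
ψ · χ = 2 · 2 = 2
ψ ⇒ ψ = 2 ⇒ 2 = 5
(ψ · χ) ⇒ (ψ ⇒ ψ) = 2 ⇒ 5 = 5
(¬(ψ ⇔ ψ) · (φ ⇒ ψ)) · ((ψ · χ) ⇒ (ψ ⇒ ψ)) = 0 · 5 = 0
ψ ⇒ χ = 2 ⇒ 2 = 5
ψ ⇔ (ψ ⇒ χ) = 2 ⇔ 5 = 2
¬(ψ ⇔ (ψ ⇒ χ)) = ¬2 = 3
((¬(ψ ⇔ ψ) · (φ ⇒ ψ)) · ((ψ · χ) ⇒ (ψ ⇒ ψ))) ⇒ ¬(ψ ⇔ (ψ ⇒ χ)) = 0 ⇒ 3 = 5
ψ · φ = 2 · 4 = 2
(ψ · φ) · φ = 2 · 4 = 2
¬φ = ¬4 = 1
φ · ¬φ = 4 · 1 = 1
¬(φ · ¬φ) = ¬1 = 4
((ψ · φ) · φ) ⇔ ¬(φ · ¬φ) = 2 ⇔ 4 = 3
(((¬(ψ ⇔ ψ) · (φ ⇒ ψ)) · ((ψ · χ) ⇒ (ψ ⇒ ψ))) ⇒ ¬(ψ ⇔ (ψ ⇒ χ))) ⇒ (((ψ · φ) · φ) ⇔ ¬(φ · ¬φ)) = 5 ⇒ 3 = 3
¬χ = ¬2 = 3
ψ ⇒ χ = 2 ⇒ 2 = 5
φ · (ψ ⇒ χ) = 4 · 5 = 4
¬χ ⇔ (φ · (ψ ⇒ χ)) = 3 ⇔ 4 = 4
¬(¬χ ⇔ (φ · (ψ ⇒ χ))) = ¬4 = 1
¬ψ = ¬2 = 3
φ · φ = 4 · 4 = 4
¬χ = ¬2 = 3
χ · ¬χ = 2 · 3 = 2
(φ · φ) · (χ · ¬χ) = 4 · 2 = 2
¬ψ ⇔ ((φ · φ) · (χ · ¬χ)) = 3 ⇔ 2 = 4
¬(¬χ ⇔ (φ · (ψ ⇒ χ))) · (¬ψ ⇔ ((φ · φ) · (χ · ¬χ))) = 1 · 4 = 1
φ · φ = 4 · 4 = 4
φ ⇔ χ = 4 ⇔ 2 = 3
(φ ⇔ χ) ⇔ φ = 3 ⇔ 4 = 4
(φ · φ) ⇒ ((φ ⇔ χ) ⇔ φ) = 4 ⇒ 4 = 5
χ ⇒ χ = 2 ⇒ 2 = 5
χ · (χ ⇒ χ) = 2 · 5 = 2
χ · φ = 2 · 4 = 2
ψ ⇒ φ = 2 ⇒ 4 = 5
(χ · φ) · (ψ ⇒ φ) = 2 · 5 = 2
¬ψ = ¬2 = 3
((χ · φ) · (ψ ⇒ φ)) ⇔ ¬ψ = 2 ⇔ 3 = 4
(χ · (χ ⇒ χ)) ⇔ (((χ · φ) · (ψ ⇒ φ)) ⇔ ¬ψ) = 2 ⇔ 4 = 3
((φ · φ) ⇒ ((φ ⇔ χ) ⇔ φ)) · ((χ · (χ ⇒ χ)) ⇔ (((χ · φ) · (ψ ⇒ φ)) ⇔ ¬ψ)) = 5 · 3 = 3
(¬(¬χ ⇔ (φ · (ψ ⇒ χ))) · (¬ψ ⇔ ((φ · φ) · (χ · ¬χ)))) · (((φ · φ) ⇒ ((φ ⇔ χ) ⇔ φ)) · ((χ · (χ ⇒ χ)) ⇔ (((χ · φ) · (ψ ⇒ φ)) ⇔ ¬ψ))) = 1 · 3 = 1
((((¬(ψ ⇔ ψ) · (φ ⇒ ψ)) · ((ψ · χ) ⇒ (ψ ⇒ ψ))) ⇒ ¬(ψ ⇔ (ψ ⇒ χ))) ⇒ (((ψ · φ) · φ) ⇔ ¬(φ · ¬φ))) ⇒ ((¬(¬χ ⇔ (φ · (ψ ⇒ χ))) · (¬ψ ⇔ ((φ · φ) · (χ · ¬χ)))) · (((φ · φ) ⇒ ((φ ⇔ χ) ⇔ φ)) · ((χ · (χ ⇒ χ)) ⇔ (((χ · φ) · (ψ ⇒ φ)) ⇔ ¬ψ)))) = 3 ⇒ 1 = 3

3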